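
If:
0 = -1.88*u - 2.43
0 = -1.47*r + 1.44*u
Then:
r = -1.27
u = -1.29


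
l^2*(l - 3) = l^3 - 3*l^2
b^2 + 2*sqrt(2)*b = b*(b + 2*sqrt(2))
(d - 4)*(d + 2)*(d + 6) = d^3 + 4*d^2 - 20*d - 48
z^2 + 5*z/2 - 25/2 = (z - 5/2)*(z + 5)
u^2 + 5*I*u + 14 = (u - 2*I)*(u + 7*I)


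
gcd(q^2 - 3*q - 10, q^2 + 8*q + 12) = q + 2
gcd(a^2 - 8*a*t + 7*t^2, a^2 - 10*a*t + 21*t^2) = -a + 7*t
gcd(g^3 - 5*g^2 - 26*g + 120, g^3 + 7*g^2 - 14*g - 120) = g^2 + g - 20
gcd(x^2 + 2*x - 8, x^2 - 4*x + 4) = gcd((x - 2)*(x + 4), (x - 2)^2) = x - 2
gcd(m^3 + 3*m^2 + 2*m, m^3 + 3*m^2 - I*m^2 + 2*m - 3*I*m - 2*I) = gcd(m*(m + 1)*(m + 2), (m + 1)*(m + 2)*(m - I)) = m^2 + 3*m + 2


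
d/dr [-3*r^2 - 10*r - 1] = -6*r - 10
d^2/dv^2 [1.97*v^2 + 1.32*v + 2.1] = 3.94000000000000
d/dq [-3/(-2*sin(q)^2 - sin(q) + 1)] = -3*(4*sin(q) + 1)*cos(q)/(sin(q) - cos(2*q))^2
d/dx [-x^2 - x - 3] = -2*x - 1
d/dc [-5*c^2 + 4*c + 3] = 4 - 10*c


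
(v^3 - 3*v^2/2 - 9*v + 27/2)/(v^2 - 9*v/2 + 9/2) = v + 3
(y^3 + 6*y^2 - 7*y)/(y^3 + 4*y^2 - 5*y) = (y + 7)/(y + 5)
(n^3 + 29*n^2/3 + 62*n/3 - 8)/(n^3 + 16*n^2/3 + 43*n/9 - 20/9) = 3*(n + 6)/(3*n + 5)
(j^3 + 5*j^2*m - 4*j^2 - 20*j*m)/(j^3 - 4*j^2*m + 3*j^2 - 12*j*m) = (j^2 + 5*j*m - 4*j - 20*m)/(j^2 - 4*j*m + 3*j - 12*m)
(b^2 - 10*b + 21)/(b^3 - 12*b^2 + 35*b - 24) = (b - 7)/(b^2 - 9*b + 8)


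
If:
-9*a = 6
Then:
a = -2/3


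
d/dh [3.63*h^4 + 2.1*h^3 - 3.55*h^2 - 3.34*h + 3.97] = 14.52*h^3 + 6.3*h^2 - 7.1*h - 3.34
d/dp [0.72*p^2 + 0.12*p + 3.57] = 1.44*p + 0.12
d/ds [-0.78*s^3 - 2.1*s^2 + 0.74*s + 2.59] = -2.34*s^2 - 4.2*s + 0.74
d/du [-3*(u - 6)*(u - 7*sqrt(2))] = -6*u + 18 + 21*sqrt(2)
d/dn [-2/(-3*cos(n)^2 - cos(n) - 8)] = 2*(6*cos(n) + 1)*sin(n)/(3*cos(n)^2 + cos(n) + 8)^2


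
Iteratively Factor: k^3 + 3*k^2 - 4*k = (k + 4)*(k^2 - k) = k*(k + 4)*(k - 1)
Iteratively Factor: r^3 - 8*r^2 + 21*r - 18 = (r - 2)*(r^2 - 6*r + 9) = (r - 3)*(r - 2)*(r - 3)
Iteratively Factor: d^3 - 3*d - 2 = (d + 1)*(d^2 - d - 2) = (d - 2)*(d + 1)*(d + 1)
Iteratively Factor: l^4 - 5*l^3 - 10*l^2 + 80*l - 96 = (l - 3)*(l^3 - 2*l^2 - 16*l + 32) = (l - 3)*(l + 4)*(l^2 - 6*l + 8) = (l - 3)*(l - 2)*(l + 4)*(l - 4)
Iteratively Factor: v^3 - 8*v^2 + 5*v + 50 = (v - 5)*(v^2 - 3*v - 10) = (v - 5)^2*(v + 2)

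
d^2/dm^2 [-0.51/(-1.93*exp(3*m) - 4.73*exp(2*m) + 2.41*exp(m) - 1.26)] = ((-8.8587*exp(2*m) - 9.6492*exp(m) + 1.2291)*(1.93*exp(3*m) + 4.73*exp(2*m) - 2.41*exp(m) + 1.26) + 0.51*(5.79*exp(2*m) + 9.46*exp(m) - 2.41)*(11.58*exp(2*m) + 18.92*exp(m) - 4.82)*exp(m))*exp(m)/(1.93*exp(3*m) + 4.73*exp(2*m) - 2.41*exp(m) + 1.26)^3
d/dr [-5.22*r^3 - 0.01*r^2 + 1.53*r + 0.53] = -15.66*r^2 - 0.02*r + 1.53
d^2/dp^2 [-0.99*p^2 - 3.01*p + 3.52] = -1.98000000000000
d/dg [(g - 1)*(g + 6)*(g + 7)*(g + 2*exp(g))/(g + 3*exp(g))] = (-g^4*exp(g) + 3*g^4 + 4*g^3*exp(g) + 24*g^3 + 18*g^2*exp(2*g) + 103*g^2*exp(g) + 29*g^2 + 144*g*exp(2*g) + 216*g*exp(g) + 174*exp(2*g) - 42*exp(g))/(g^2 + 6*g*exp(g) + 9*exp(2*g))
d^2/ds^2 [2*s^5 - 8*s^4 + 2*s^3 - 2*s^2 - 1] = 40*s^3 - 96*s^2 + 12*s - 4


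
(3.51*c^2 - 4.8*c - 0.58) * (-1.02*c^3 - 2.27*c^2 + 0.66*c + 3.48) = -3.5802*c^5 - 3.0717*c^4 + 13.8042*c^3 + 10.3634*c^2 - 17.0868*c - 2.0184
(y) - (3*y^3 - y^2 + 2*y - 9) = -3*y^3 + y^2 - y + 9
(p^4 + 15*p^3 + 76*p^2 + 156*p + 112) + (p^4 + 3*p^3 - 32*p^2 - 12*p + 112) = 2*p^4 + 18*p^3 + 44*p^2 + 144*p + 224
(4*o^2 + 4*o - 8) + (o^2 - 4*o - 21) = 5*o^2 - 29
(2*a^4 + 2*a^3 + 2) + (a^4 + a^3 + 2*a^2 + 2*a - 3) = 3*a^4 + 3*a^3 + 2*a^2 + 2*a - 1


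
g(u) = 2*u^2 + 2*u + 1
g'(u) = 4*u + 2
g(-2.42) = 7.87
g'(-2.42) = -7.68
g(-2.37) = 7.49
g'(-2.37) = -7.48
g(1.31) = 7.05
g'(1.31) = 7.24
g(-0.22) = 0.66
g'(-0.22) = 1.12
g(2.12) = 14.23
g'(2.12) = 10.48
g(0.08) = 1.17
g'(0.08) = 2.32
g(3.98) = 40.64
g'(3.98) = 17.92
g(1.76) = 10.72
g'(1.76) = 9.04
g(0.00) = 1.00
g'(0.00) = 2.00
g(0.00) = 1.00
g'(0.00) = 2.00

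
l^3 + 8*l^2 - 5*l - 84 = (l - 3)*(l + 4)*(l + 7)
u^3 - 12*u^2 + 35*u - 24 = (u - 8)*(u - 3)*(u - 1)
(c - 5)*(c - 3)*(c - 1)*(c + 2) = c^4 - 7*c^3 + 5*c^2 + 31*c - 30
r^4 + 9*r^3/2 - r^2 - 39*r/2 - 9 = (r - 2)*(r + 1/2)*(r + 3)^2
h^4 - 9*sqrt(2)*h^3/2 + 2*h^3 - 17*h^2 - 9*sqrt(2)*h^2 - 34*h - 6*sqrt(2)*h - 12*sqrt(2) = (h + 2)*(h - 6*sqrt(2))*(h + sqrt(2)/2)*(h + sqrt(2))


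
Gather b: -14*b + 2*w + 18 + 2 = -14*b + 2*w + 20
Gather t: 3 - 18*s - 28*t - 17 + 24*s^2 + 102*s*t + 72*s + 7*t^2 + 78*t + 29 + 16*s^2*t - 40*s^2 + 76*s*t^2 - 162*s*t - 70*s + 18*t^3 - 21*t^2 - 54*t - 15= -16*s^2 - 16*s + 18*t^3 + t^2*(76*s - 14) + t*(16*s^2 - 60*s - 4)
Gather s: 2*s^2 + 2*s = 2*s^2 + 2*s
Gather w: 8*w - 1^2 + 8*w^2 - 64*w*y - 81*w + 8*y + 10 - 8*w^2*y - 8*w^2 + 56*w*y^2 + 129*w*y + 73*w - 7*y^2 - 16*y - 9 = -8*w^2*y + w*(56*y^2 + 65*y) - 7*y^2 - 8*y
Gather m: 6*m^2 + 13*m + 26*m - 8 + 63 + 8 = 6*m^2 + 39*m + 63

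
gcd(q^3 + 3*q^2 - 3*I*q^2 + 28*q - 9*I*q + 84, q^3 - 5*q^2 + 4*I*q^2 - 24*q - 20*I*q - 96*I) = q^2 + q*(3 + 4*I) + 12*I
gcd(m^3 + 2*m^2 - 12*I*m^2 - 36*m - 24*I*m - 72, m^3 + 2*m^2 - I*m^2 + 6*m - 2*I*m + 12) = m + 2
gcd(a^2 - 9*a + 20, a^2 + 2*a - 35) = a - 5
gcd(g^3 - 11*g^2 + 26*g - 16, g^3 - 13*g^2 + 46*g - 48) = g^2 - 10*g + 16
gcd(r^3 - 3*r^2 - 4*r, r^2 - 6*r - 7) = r + 1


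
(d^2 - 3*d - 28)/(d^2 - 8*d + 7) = (d + 4)/(d - 1)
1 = 1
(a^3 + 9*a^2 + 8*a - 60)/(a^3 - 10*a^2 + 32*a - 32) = (a^2 + 11*a + 30)/(a^2 - 8*a + 16)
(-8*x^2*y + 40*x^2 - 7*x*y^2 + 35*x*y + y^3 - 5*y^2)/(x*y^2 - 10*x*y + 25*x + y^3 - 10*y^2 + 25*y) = (-8*x + y)/(y - 5)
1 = 1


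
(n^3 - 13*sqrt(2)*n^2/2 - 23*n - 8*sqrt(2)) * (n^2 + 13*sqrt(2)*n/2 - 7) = n^5 - 229*n^3/2 - 112*sqrt(2)*n^2 + 57*n + 56*sqrt(2)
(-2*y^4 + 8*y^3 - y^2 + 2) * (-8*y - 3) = 16*y^5 - 58*y^4 - 16*y^3 + 3*y^2 - 16*y - 6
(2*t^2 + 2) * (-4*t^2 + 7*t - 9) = -8*t^4 + 14*t^3 - 26*t^2 + 14*t - 18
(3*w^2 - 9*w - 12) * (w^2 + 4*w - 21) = 3*w^4 + 3*w^3 - 111*w^2 + 141*w + 252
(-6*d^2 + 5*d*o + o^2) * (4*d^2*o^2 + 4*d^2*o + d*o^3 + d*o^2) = -24*d^4*o^2 - 24*d^4*o + 14*d^3*o^3 + 14*d^3*o^2 + 9*d^2*o^4 + 9*d^2*o^3 + d*o^5 + d*o^4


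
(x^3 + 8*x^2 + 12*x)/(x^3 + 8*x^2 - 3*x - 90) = x*(x + 2)/(x^2 + 2*x - 15)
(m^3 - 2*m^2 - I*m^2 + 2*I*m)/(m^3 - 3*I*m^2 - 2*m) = (m - 2)/(m - 2*I)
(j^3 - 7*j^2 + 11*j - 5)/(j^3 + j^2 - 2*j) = (j^2 - 6*j + 5)/(j*(j + 2))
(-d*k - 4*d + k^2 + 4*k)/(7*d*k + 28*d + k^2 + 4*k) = (-d + k)/(7*d + k)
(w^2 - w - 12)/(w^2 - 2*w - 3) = (-w^2 + w + 12)/(-w^2 + 2*w + 3)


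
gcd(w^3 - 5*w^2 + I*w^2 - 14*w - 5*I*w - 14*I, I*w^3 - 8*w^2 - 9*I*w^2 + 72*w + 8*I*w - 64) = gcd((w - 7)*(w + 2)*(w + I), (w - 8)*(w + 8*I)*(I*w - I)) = 1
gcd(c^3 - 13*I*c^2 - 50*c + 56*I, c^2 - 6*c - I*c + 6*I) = 1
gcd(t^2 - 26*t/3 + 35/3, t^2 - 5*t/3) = t - 5/3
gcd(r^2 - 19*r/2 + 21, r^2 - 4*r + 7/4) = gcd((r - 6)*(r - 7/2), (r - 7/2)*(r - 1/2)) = r - 7/2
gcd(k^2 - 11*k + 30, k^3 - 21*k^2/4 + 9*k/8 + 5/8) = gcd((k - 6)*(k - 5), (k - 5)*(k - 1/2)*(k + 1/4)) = k - 5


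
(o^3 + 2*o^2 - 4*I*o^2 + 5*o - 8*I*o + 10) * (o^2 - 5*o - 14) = o^5 - 3*o^4 - 4*I*o^4 - 19*o^3 + 12*I*o^3 - 43*o^2 + 96*I*o^2 - 120*o + 112*I*o - 140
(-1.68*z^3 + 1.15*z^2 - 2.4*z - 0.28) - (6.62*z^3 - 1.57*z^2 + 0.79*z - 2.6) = -8.3*z^3 + 2.72*z^2 - 3.19*z + 2.32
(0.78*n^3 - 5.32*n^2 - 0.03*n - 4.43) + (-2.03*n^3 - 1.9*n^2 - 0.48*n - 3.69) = -1.25*n^3 - 7.22*n^2 - 0.51*n - 8.12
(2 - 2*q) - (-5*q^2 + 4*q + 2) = 5*q^2 - 6*q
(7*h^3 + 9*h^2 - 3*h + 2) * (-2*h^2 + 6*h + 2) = -14*h^5 + 24*h^4 + 74*h^3 - 4*h^2 + 6*h + 4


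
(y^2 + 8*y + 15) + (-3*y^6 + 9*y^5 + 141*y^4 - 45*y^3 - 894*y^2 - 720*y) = -3*y^6 + 9*y^5 + 141*y^4 - 45*y^3 - 893*y^2 - 712*y + 15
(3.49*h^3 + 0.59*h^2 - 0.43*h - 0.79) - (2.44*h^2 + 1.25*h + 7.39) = 3.49*h^3 - 1.85*h^2 - 1.68*h - 8.18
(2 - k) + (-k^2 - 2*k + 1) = -k^2 - 3*k + 3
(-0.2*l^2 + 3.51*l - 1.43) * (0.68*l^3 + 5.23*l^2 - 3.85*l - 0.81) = -0.136*l^5 + 1.3408*l^4 + 18.1549*l^3 - 20.8304*l^2 + 2.6624*l + 1.1583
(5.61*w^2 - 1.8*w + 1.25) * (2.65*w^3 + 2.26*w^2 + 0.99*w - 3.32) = 14.8665*w^5 + 7.9086*w^4 + 4.7984*w^3 - 17.5822*w^2 + 7.2135*w - 4.15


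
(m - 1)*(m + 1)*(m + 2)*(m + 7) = m^4 + 9*m^3 + 13*m^2 - 9*m - 14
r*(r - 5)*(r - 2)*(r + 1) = r^4 - 6*r^3 + 3*r^2 + 10*r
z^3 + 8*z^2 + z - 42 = (z - 2)*(z + 3)*(z + 7)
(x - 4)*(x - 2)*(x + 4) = x^3 - 2*x^2 - 16*x + 32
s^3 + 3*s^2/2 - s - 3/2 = (s - 1)*(s + 1)*(s + 3/2)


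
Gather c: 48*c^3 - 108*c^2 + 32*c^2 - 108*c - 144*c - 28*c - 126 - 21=48*c^3 - 76*c^2 - 280*c - 147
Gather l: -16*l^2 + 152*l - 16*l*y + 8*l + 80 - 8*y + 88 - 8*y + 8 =-16*l^2 + l*(160 - 16*y) - 16*y + 176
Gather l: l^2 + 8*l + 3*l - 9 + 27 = l^2 + 11*l + 18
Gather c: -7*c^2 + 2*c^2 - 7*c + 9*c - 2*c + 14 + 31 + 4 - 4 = 45 - 5*c^2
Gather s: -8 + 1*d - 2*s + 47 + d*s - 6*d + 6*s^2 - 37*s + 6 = -5*d + 6*s^2 + s*(d - 39) + 45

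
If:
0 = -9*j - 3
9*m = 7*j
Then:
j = -1/3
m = -7/27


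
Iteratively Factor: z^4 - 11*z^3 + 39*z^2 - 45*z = (z)*(z^3 - 11*z^2 + 39*z - 45) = z*(z - 3)*(z^2 - 8*z + 15) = z*(z - 3)^2*(z - 5)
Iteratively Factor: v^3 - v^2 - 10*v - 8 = (v + 2)*(v^2 - 3*v - 4) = (v + 1)*(v + 2)*(v - 4)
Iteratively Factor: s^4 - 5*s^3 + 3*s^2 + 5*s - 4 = (s - 1)*(s^3 - 4*s^2 - s + 4) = (s - 1)^2*(s^2 - 3*s - 4) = (s - 4)*(s - 1)^2*(s + 1)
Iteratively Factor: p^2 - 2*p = (p)*(p - 2)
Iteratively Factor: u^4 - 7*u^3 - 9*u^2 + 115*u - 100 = (u + 4)*(u^3 - 11*u^2 + 35*u - 25) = (u - 1)*(u + 4)*(u^2 - 10*u + 25) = (u - 5)*(u - 1)*(u + 4)*(u - 5)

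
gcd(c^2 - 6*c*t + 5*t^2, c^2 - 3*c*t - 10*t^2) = -c + 5*t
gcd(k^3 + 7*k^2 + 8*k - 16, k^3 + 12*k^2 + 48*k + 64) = k^2 + 8*k + 16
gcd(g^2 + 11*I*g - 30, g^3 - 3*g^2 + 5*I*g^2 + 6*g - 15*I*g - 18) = g + 6*I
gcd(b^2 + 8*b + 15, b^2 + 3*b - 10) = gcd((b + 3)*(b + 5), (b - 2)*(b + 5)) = b + 5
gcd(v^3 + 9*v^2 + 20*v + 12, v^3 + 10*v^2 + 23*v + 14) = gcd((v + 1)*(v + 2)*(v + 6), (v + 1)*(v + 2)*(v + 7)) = v^2 + 3*v + 2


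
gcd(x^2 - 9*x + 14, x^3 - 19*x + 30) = x - 2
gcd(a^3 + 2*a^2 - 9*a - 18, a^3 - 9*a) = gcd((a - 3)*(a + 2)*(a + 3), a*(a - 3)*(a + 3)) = a^2 - 9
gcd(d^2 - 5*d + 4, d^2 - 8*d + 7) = d - 1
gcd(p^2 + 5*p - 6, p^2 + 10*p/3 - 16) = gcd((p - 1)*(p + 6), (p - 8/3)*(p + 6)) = p + 6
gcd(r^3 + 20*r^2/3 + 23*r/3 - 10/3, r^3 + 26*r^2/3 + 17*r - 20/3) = r^2 + 14*r/3 - 5/3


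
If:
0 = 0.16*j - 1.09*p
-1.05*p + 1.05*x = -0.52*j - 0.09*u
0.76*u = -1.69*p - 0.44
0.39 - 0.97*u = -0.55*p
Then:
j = -2.39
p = -0.35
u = 0.20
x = 0.82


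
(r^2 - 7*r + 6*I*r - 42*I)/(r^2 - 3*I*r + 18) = (r^2 + r*(-7 + 6*I) - 42*I)/(r^2 - 3*I*r + 18)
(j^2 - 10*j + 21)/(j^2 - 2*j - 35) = (j - 3)/(j + 5)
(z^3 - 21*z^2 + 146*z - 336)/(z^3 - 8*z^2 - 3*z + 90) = (z^2 - 15*z + 56)/(z^2 - 2*z - 15)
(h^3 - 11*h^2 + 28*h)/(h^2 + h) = (h^2 - 11*h + 28)/(h + 1)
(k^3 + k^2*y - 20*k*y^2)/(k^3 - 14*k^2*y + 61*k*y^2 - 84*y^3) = k*(k + 5*y)/(k^2 - 10*k*y + 21*y^2)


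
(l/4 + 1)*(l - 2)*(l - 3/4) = l^3/4 + 5*l^2/16 - 19*l/8 + 3/2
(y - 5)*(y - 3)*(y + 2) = y^3 - 6*y^2 - y + 30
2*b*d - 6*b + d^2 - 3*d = (2*b + d)*(d - 3)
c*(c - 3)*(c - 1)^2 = c^4 - 5*c^3 + 7*c^2 - 3*c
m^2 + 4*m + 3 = (m + 1)*(m + 3)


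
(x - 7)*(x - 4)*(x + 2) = x^3 - 9*x^2 + 6*x + 56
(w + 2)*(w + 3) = w^2 + 5*w + 6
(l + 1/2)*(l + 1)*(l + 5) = l^3 + 13*l^2/2 + 8*l + 5/2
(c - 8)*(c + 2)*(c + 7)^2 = c^4 + 8*c^3 - 51*c^2 - 518*c - 784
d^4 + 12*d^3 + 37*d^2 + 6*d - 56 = (d - 1)*(d + 2)*(d + 4)*(d + 7)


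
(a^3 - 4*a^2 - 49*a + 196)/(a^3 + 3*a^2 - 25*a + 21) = (a^2 - 11*a + 28)/(a^2 - 4*a + 3)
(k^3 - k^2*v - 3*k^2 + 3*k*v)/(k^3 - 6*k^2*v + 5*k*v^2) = (3 - k)/(-k + 5*v)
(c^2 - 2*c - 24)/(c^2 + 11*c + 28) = (c - 6)/(c + 7)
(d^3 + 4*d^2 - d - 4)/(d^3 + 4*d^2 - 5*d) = (d^2 + 5*d + 4)/(d*(d + 5))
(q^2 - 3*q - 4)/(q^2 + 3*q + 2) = (q - 4)/(q + 2)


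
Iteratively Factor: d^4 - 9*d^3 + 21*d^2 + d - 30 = (d - 5)*(d^3 - 4*d^2 + d + 6) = (d - 5)*(d + 1)*(d^2 - 5*d + 6) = (d - 5)*(d - 2)*(d + 1)*(d - 3)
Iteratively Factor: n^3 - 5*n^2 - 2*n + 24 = (n - 3)*(n^2 - 2*n - 8) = (n - 4)*(n - 3)*(n + 2)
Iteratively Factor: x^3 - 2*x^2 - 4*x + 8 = (x - 2)*(x^2 - 4) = (x - 2)^2*(x + 2)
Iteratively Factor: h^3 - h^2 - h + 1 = (h - 1)*(h^2 - 1) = (h - 1)^2*(h + 1)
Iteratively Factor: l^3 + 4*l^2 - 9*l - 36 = (l + 4)*(l^2 - 9) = (l - 3)*(l + 4)*(l + 3)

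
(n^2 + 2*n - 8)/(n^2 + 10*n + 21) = (n^2 + 2*n - 8)/(n^2 + 10*n + 21)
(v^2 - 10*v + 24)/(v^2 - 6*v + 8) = (v - 6)/(v - 2)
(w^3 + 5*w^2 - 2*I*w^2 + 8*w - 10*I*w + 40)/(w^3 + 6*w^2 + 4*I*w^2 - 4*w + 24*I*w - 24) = (w^2 + w*(5 - 4*I) - 20*I)/(w^2 + 2*w*(3 + I) + 12*I)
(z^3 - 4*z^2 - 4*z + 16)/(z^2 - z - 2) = (z^2 - 2*z - 8)/(z + 1)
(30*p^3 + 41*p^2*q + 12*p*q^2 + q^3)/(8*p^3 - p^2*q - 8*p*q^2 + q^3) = (30*p^2 + 11*p*q + q^2)/(8*p^2 - 9*p*q + q^2)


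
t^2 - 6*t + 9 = (t - 3)^2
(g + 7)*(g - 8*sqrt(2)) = g^2 - 8*sqrt(2)*g + 7*g - 56*sqrt(2)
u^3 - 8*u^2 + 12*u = u*(u - 6)*(u - 2)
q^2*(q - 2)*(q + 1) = q^4 - q^3 - 2*q^2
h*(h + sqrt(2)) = h^2 + sqrt(2)*h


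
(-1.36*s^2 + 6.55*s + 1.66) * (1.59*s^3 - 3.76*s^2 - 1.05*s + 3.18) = -2.1624*s^5 + 15.5281*s^4 - 20.5606*s^3 - 17.4439*s^2 + 19.086*s + 5.2788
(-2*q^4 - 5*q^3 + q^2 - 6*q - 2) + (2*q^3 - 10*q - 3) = -2*q^4 - 3*q^3 + q^2 - 16*q - 5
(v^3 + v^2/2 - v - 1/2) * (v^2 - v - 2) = v^5 - v^4/2 - 7*v^3/2 - v^2/2 + 5*v/2 + 1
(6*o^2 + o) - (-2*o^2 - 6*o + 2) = 8*o^2 + 7*o - 2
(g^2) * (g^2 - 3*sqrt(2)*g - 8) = g^4 - 3*sqrt(2)*g^3 - 8*g^2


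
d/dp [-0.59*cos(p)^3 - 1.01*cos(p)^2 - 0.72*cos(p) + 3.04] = (1.77*cos(p)^2 + 2.02*cos(p) + 0.72)*sin(p)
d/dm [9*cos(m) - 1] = -9*sin(m)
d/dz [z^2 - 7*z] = 2*z - 7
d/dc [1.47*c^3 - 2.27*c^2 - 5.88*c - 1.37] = 4.41*c^2 - 4.54*c - 5.88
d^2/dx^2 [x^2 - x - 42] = 2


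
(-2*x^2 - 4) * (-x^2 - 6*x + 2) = 2*x^4 + 12*x^3 + 24*x - 8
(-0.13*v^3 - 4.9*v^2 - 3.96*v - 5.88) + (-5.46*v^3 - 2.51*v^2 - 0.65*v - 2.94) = -5.59*v^3 - 7.41*v^2 - 4.61*v - 8.82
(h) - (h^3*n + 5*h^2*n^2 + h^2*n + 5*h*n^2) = -h^3*n - 5*h^2*n^2 - h^2*n - 5*h*n^2 + h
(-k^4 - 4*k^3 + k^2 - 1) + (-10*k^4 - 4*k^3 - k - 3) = -11*k^4 - 8*k^3 + k^2 - k - 4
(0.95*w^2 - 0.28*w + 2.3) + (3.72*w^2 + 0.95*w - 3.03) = 4.67*w^2 + 0.67*w - 0.73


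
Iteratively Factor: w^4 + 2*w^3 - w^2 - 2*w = (w - 1)*(w^3 + 3*w^2 + 2*w) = (w - 1)*(w + 2)*(w^2 + w) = w*(w - 1)*(w + 2)*(w + 1)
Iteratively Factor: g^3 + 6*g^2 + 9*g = (g + 3)*(g^2 + 3*g) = g*(g + 3)*(g + 3)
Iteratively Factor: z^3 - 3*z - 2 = (z - 2)*(z^2 + 2*z + 1) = (z - 2)*(z + 1)*(z + 1)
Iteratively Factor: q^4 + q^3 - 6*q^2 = (q + 3)*(q^3 - 2*q^2) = q*(q + 3)*(q^2 - 2*q) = q*(q - 2)*(q + 3)*(q)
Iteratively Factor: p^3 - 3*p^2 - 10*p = (p + 2)*(p^2 - 5*p) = (p - 5)*(p + 2)*(p)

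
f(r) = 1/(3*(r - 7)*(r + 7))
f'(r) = -1/(3*(r - 7)*(r + 7)^2) - 1/(3*(r - 7)^2*(r + 7))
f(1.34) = -0.01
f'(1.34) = -0.00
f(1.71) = -0.01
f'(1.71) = -0.00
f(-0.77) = -0.01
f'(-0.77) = 0.00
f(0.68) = -0.01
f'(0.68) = -0.00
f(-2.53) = -0.01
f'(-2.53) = 0.00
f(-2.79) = -0.01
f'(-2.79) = 0.00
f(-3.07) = -0.01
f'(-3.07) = 0.00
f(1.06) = -0.01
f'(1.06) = -0.00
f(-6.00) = -0.03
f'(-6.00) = 0.02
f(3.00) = -0.00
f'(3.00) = 0.00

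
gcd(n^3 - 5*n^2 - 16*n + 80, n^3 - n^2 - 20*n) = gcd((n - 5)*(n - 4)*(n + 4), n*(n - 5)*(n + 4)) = n^2 - n - 20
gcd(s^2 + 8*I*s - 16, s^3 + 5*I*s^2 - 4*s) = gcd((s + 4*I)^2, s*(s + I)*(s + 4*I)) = s + 4*I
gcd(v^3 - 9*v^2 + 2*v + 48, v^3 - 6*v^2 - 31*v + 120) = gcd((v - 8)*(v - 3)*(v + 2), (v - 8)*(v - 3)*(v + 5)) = v^2 - 11*v + 24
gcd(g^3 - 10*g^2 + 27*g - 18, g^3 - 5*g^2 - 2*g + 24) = g - 3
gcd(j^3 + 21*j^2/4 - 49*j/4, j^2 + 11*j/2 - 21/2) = j + 7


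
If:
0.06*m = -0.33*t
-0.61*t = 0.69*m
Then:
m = 0.00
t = 0.00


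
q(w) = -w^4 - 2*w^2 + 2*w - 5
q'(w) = -4*w^3 - 4*w + 2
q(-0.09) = -5.20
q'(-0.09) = 2.36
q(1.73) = -16.48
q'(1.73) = -25.63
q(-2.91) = -99.46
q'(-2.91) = 112.21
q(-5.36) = -898.57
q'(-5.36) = 639.40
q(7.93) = -4069.42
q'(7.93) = -2024.43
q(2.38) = -43.65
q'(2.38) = -61.45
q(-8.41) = -5165.74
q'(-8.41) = 2414.93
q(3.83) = -241.85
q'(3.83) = -238.05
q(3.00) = -98.00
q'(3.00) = -118.00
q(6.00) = -1361.00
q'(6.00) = -886.00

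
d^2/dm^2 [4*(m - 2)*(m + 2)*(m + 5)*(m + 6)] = 48*m^2 + 264*m + 208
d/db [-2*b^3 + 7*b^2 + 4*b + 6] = -6*b^2 + 14*b + 4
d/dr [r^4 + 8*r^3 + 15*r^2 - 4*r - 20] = 4*r^3 + 24*r^2 + 30*r - 4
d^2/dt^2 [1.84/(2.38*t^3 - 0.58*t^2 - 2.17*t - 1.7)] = ((2.1344 - 26.2752*t)*(-2.38*t^3 + 0.58*t^2 + 2.17*t + 1.7) - 1.84*(-14.28*t^2 + 2.32*t + 4.34)*(-7.14*t^2 + 1.16*t + 2.17))/(-2.38*t^3 + 0.58*t^2 + 2.17*t + 1.7)^3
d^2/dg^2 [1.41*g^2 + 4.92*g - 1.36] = 2.82000000000000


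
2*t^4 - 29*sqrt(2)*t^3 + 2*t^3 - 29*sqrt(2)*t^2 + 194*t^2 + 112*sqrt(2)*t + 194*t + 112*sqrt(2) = (t - 8*sqrt(2))*(t - 7*sqrt(2))*(sqrt(2)*t + 1)*(sqrt(2)*t + sqrt(2))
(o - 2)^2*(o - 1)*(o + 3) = o^4 - 2*o^3 - 7*o^2 + 20*o - 12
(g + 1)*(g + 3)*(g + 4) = g^3 + 8*g^2 + 19*g + 12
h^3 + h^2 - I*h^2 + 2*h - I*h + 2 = (h + 1)*(h - 2*I)*(h + I)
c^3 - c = c*(c - 1)*(c + 1)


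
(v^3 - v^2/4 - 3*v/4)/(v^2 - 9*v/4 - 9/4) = v*(v - 1)/(v - 3)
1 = 1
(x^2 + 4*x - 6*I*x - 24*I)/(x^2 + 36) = (x + 4)/(x + 6*I)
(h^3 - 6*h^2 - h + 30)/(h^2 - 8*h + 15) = h + 2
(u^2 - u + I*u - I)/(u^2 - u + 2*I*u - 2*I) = (u + I)/(u + 2*I)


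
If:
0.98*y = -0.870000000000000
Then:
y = -0.89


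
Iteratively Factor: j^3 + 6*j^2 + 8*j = (j)*(j^2 + 6*j + 8) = j*(j + 2)*(j + 4)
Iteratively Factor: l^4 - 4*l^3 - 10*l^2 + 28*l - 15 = (l - 5)*(l^3 + l^2 - 5*l + 3) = (l - 5)*(l + 3)*(l^2 - 2*l + 1) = (l - 5)*(l - 1)*(l + 3)*(l - 1)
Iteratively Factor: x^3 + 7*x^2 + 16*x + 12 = (x + 2)*(x^2 + 5*x + 6) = (x + 2)^2*(x + 3)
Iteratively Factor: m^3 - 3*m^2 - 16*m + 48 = (m - 4)*(m^2 + m - 12) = (m - 4)*(m + 4)*(m - 3)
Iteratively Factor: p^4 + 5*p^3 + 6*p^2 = (p)*(p^3 + 5*p^2 + 6*p) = p*(p + 3)*(p^2 + 2*p) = p*(p + 2)*(p + 3)*(p)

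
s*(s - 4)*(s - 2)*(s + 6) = s^4 - 28*s^2 + 48*s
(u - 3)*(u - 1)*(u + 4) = u^3 - 13*u + 12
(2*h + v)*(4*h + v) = 8*h^2 + 6*h*v + v^2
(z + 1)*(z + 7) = z^2 + 8*z + 7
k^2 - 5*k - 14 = (k - 7)*(k + 2)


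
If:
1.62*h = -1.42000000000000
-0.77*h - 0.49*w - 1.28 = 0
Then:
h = -0.88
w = -1.23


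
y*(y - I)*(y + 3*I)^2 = y^4 + 5*I*y^3 - 3*y^2 + 9*I*y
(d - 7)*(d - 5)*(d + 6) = d^3 - 6*d^2 - 37*d + 210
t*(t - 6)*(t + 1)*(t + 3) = t^4 - 2*t^3 - 21*t^2 - 18*t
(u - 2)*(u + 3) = u^2 + u - 6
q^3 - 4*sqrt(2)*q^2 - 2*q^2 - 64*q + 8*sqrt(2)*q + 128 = (q - 2)*(q - 8*sqrt(2))*(q + 4*sqrt(2))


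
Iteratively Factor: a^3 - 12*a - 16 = (a + 2)*(a^2 - 2*a - 8) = (a + 2)^2*(a - 4)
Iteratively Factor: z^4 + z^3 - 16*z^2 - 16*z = (z + 1)*(z^3 - 16*z) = z*(z + 1)*(z^2 - 16) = z*(z - 4)*(z + 1)*(z + 4)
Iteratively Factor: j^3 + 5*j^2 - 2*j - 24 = (j + 3)*(j^2 + 2*j - 8) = (j - 2)*(j + 3)*(j + 4)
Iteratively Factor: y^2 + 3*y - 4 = (y - 1)*(y + 4)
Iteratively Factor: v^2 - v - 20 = (v + 4)*(v - 5)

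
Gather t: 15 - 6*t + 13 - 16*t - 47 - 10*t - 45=-32*t - 64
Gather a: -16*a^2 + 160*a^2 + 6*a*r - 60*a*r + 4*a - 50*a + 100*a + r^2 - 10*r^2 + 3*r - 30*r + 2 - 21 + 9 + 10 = 144*a^2 + a*(54 - 54*r) - 9*r^2 - 27*r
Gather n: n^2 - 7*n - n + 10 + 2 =n^2 - 8*n + 12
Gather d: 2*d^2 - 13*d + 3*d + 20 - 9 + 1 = 2*d^2 - 10*d + 12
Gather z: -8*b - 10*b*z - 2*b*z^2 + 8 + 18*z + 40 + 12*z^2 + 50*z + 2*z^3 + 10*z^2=-8*b + 2*z^3 + z^2*(22 - 2*b) + z*(68 - 10*b) + 48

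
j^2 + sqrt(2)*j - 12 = (j - 2*sqrt(2))*(j + 3*sqrt(2))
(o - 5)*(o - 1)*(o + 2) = o^3 - 4*o^2 - 7*o + 10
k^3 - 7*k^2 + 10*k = k*(k - 5)*(k - 2)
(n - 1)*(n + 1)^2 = n^3 + n^2 - n - 1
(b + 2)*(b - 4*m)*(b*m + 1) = b^3*m - 4*b^2*m^2 + 2*b^2*m + b^2 - 8*b*m^2 - 4*b*m + 2*b - 8*m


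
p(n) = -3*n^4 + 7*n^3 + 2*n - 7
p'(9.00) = -7045.00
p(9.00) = -14569.00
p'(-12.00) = 23762.00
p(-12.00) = -74335.00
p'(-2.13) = 213.24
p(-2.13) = -140.66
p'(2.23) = -26.64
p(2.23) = 0.90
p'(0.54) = 6.23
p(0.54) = -5.07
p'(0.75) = 8.75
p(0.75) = -3.50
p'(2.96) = -125.22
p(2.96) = -49.84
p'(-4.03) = 1128.47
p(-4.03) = -1264.52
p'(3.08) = -149.40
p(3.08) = -66.29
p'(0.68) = 7.94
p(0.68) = -4.08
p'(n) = -12*n^3 + 21*n^2 + 2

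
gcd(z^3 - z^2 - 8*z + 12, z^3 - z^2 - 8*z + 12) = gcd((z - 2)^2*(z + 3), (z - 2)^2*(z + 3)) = z^3 - z^2 - 8*z + 12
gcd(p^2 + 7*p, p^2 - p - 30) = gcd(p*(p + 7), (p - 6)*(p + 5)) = 1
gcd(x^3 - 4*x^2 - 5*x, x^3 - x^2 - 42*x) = x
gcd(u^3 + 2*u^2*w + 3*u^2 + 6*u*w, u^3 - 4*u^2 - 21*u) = u^2 + 3*u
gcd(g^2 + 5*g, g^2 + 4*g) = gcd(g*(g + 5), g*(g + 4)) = g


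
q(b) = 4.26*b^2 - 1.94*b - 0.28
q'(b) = 8.52*b - 1.94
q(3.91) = 57.26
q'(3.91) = 31.37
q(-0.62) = 2.56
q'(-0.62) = -7.22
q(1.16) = 3.20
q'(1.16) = 7.94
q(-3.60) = 61.91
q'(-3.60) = -32.61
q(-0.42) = 1.29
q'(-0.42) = -5.52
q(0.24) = -0.50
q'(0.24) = 0.10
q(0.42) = -0.34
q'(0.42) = 1.64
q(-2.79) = 38.29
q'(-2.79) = -25.71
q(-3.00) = 43.88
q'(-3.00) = -27.50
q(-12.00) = 636.44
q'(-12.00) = -104.18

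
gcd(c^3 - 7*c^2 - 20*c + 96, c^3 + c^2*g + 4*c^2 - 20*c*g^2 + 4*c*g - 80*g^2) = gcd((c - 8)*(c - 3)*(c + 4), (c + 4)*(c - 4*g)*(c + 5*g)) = c + 4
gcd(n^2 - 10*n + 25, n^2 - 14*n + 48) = 1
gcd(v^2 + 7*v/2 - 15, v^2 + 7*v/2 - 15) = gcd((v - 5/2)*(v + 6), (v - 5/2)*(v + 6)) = v^2 + 7*v/2 - 15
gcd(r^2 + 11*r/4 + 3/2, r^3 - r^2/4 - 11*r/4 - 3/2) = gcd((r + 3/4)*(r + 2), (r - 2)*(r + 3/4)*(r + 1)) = r + 3/4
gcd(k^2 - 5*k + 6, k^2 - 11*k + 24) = k - 3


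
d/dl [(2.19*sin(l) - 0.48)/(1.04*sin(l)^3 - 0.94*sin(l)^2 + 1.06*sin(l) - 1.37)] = (-4.5552*sin(l)^3 + 3.5562*sin(l)^2 - 0.9024*sin(l) - 2.4915)*cos(l)/(1.0816*sin(l)^6 - 1.9552*sin(l)^5 + 3.0884*sin(l)^4 - 4.8424*sin(l)^3 + 3.6992*sin(l)^2 - 2.9044*sin(l) + 1.8769)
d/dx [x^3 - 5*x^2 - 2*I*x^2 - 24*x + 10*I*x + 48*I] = 3*x^2 - 10*x - 4*I*x - 24 + 10*I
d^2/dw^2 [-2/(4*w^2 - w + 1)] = 4*(16*w^2 - 4*w - (8*w - 1)^2 + 4)/(4*w^2 - w + 1)^3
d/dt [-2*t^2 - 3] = -4*t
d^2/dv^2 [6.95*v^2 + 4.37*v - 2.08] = 13.9000000000000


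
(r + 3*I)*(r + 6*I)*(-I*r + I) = -I*r^3 + 9*r^2 + I*r^2 - 9*r + 18*I*r - 18*I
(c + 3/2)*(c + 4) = c^2 + 11*c/2 + 6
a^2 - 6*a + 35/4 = (a - 7/2)*(a - 5/2)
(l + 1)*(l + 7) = l^2 + 8*l + 7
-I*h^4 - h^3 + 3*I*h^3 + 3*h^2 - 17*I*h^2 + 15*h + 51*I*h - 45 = (h - 3)*(h - 5*I)*(h + 3*I)*(-I*h + 1)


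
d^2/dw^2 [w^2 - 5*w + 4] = 2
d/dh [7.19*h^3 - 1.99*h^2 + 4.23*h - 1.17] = 21.57*h^2 - 3.98*h + 4.23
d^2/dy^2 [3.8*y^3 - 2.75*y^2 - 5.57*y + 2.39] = 22.8*y - 5.5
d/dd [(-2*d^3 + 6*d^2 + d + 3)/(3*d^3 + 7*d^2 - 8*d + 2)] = 2*(-16*d^4 + 13*d^3 - 47*d^2 - 9*d + 13)/(9*d^6 + 42*d^5 + d^4 - 100*d^3 + 92*d^2 - 32*d + 4)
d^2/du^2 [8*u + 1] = 0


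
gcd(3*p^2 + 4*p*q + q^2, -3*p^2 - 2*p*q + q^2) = p + q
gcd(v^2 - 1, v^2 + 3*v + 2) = v + 1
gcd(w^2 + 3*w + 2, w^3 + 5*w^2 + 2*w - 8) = w + 2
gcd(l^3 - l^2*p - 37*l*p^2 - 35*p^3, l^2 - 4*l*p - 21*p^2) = -l + 7*p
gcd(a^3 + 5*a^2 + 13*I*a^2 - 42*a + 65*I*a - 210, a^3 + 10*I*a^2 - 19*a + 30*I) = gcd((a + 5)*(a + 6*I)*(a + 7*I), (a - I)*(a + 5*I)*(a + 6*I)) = a + 6*I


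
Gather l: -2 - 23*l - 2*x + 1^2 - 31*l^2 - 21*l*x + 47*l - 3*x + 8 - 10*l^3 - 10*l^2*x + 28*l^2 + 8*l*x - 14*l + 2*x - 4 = -10*l^3 + l^2*(-10*x - 3) + l*(10 - 13*x) - 3*x + 3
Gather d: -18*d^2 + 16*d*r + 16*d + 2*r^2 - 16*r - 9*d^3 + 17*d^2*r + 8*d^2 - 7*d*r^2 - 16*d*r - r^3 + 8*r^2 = -9*d^3 + d^2*(17*r - 10) + d*(16 - 7*r^2) - r^3 + 10*r^2 - 16*r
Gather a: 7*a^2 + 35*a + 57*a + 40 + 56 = 7*a^2 + 92*a + 96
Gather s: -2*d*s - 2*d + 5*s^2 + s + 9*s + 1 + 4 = -2*d + 5*s^2 + s*(10 - 2*d) + 5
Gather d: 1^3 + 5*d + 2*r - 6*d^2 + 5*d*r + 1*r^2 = -6*d^2 + d*(5*r + 5) + r^2 + 2*r + 1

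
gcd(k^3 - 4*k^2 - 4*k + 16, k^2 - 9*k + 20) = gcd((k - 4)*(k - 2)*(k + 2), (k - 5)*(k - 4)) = k - 4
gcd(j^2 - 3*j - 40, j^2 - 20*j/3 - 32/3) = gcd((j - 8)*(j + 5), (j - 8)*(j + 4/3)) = j - 8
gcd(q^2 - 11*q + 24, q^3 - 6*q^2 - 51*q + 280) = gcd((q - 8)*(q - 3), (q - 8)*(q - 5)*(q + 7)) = q - 8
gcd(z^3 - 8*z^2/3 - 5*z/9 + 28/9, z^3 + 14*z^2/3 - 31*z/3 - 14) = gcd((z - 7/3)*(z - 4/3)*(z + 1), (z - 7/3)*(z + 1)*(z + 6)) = z^2 - 4*z/3 - 7/3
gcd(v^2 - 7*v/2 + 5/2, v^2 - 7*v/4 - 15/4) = 1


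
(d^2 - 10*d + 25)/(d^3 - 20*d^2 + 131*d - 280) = (d - 5)/(d^2 - 15*d + 56)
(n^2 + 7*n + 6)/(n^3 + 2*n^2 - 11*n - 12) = (n + 6)/(n^2 + n - 12)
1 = 1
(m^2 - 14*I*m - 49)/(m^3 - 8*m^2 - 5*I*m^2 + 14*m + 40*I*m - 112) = (m - 7*I)/(m^2 + 2*m*(-4 + I) - 16*I)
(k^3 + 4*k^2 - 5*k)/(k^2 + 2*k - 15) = k*(k - 1)/(k - 3)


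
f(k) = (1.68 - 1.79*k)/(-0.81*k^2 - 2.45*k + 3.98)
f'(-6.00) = -0.65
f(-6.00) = -1.19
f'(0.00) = -0.19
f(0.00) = 0.42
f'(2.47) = -0.10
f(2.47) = 0.39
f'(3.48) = -0.05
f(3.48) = 0.32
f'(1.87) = -0.25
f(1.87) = 0.49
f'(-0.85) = -0.21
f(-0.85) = 0.58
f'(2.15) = -0.15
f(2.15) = 0.43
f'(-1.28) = -0.26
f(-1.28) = 0.69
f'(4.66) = -0.03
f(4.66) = 0.27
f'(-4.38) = -62.29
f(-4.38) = -11.49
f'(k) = (1.68 - 1.79*k)*(1.62*k + 2.45)/(-0.81*k^2 - 2.45*k + 3.98)^2 - 1.79/(-0.81*k^2 - 2.45*k + 3.98)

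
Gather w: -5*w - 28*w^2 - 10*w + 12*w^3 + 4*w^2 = 12*w^3 - 24*w^2 - 15*w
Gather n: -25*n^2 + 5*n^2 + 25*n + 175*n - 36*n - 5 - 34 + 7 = -20*n^2 + 164*n - 32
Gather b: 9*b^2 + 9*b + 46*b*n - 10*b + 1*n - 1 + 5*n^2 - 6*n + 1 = 9*b^2 + b*(46*n - 1) + 5*n^2 - 5*n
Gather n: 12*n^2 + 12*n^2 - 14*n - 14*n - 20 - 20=24*n^2 - 28*n - 40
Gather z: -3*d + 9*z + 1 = -3*d + 9*z + 1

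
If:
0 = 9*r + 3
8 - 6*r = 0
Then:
No Solution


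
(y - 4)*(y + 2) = y^2 - 2*y - 8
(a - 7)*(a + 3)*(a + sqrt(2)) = a^3 - 4*a^2 + sqrt(2)*a^2 - 21*a - 4*sqrt(2)*a - 21*sqrt(2)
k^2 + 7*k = k*(k + 7)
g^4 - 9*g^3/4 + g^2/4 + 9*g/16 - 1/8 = (g - 2)*(g - 1/2)*(g - 1/4)*(g + 1/2)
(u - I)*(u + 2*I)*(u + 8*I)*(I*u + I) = I*u^4 - 9*u^3 + I*u^3 - 9*u^2 - 6*I*u^2 - 16*u - 6*I*u - 16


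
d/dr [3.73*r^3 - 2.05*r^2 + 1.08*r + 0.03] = 11.19*r^2 - 4.1*r + 1.08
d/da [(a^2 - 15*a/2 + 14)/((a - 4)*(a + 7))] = 21/(2*(a^2 + 14*a + 49))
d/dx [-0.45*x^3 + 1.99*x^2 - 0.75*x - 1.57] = -1.35*x^2 + 3.98*x - 0.75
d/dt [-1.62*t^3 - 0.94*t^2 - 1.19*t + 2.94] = -4.86*t^2 - 1.88*t - 1.19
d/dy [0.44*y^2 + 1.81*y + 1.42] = 0.88*y + 1.81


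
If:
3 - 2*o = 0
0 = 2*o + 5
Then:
No Solution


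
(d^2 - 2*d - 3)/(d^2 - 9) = (d + 1)/(d + 3)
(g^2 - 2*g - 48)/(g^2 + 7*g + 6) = (g - 8)/(g + 1)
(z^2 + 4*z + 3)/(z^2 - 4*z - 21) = (z + 1)/(z - 7)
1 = 1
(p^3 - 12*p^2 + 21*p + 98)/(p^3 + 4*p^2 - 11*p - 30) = (p^2 - 14*p + 49)/(p^2 + 2*p - 15)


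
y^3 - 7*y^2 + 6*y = y*(y - 6)*(y - 1)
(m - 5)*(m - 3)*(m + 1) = m^3 - 7*m^2 + 7*m + 15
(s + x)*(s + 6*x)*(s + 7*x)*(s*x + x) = s^4*x + 14*s^3*x^2 + s^3*x + 55*s^2*x^3 + 14*s^2*x^2 + 42*s*x^4 + 55*s*x^3 + 42*x^4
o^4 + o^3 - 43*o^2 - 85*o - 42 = (o - 7)*(o + 1)^2*(o + 6)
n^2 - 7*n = n*(n - 7)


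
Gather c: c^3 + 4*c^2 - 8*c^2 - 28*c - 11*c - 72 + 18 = c^3 - 4*c^2 - 39*c - 54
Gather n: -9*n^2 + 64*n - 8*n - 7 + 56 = -9*n^2 + 56*n + 49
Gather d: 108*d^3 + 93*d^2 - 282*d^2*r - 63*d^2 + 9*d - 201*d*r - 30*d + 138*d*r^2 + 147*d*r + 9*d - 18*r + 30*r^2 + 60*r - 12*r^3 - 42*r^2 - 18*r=108*d^3 + d^2*(30 - 282*r) + d*(138*r^2 - 54*r - 12) - 12*r^3 - 12*r^2 + 24*r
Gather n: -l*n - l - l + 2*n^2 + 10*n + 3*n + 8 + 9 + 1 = -2*l + 2*n^2 + n*(13 - l) + 18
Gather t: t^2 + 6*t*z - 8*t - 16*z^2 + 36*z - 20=t^2 + t*(6*z - 8) - 16*z^2 + 36*z - 20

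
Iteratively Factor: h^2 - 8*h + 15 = (h - 3)*(h - 5)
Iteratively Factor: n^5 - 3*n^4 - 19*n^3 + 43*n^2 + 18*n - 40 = (n + 1)*(n^4 - 4*n^3 - 15*n^2 + 58*n - 40) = (n - 1)*(n + 1)*(n^3 - 3*n^2 - 18*n + 40) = (n - 1)*(n + 1)*(n + 4)*(n^2 - 7*n + 10) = (n - 5)*(n - 1)*(n + 1)*(n + 4)*(n - 2)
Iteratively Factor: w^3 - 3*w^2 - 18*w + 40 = (w - 5)*(w^2 + 2*w - 8) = (w - 5)*(w + 4)*(w - 2)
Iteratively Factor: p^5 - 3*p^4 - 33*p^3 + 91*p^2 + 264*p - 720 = (p - 3)*(p^4 - 33*p^2 - 8*p + 240) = (p - 5)*(p - 3)*(p^3 + 5*p^2 - 8*p - 48) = (p - 5)*(p - 3)^2*(p^2 + 8*p + 16) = (p - 5)*(p - 3)^2*(p + 4)*(p + 4)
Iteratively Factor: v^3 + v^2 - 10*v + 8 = (v - 2)*(v^2 + 3*v - 4) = (v - 2)*(v - 1)*(v + 4)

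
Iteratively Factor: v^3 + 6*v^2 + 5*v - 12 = (v + 4)*(v^2 + 2*v - 3) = (v - 1)*(v + 4)*(v + 3)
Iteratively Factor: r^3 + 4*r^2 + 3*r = (r + 3)*(r^2 + r) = (r + 1)*(r + 3)*(r)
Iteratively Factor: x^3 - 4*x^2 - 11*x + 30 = (x - 2)*(x^2 - 2*x - 15) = (x - 5)*(x - 2)*(x + 3)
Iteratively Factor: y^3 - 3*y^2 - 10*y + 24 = (y - 2)*(y^2 - y - 12) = (y - 2)*(y + 3)*(y - 4)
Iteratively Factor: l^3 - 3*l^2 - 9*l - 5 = (l + 1)*(l^2 - 4*l - 5) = (l + 1)^2*(l - 5)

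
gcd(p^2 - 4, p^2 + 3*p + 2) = p + 2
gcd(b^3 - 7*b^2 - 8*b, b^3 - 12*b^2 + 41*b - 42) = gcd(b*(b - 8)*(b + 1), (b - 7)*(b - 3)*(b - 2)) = 1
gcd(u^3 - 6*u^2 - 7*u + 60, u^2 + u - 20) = u - 4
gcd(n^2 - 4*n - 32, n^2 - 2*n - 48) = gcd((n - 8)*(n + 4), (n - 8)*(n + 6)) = n - 8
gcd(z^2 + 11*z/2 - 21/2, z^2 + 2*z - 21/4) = z - 3/2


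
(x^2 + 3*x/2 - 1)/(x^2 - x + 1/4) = 2*(x + 2)/(2*x - 1)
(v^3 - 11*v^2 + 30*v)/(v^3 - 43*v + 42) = v*(v - 5)/(v^2 + 6*v - 7)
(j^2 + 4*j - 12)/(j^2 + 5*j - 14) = (j + 6)/(j + 7)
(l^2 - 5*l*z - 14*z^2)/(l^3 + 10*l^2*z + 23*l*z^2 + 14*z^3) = (l - 7*z)/(l^2 + 8*l*z + 7*z^2)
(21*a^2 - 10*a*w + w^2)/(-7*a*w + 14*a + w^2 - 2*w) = (-3*a + w)/(w - 2)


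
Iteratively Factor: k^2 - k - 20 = (k + 4)*(k - 5)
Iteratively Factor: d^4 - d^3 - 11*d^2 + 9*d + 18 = (d - 2)*(d^3 + d^2 - 9*d - 9) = (d - 2)*(d + 3)*(d^2 - 2*d - 3) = (d - 3)*(d - 2)*(d + 3)*(d + 1)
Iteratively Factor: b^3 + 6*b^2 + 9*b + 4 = (b + 1)*(b^2 + 5*b + 4) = (b + 1)^2*(b + 4)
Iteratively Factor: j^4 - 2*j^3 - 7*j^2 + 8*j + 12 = (j + 1)*(j^3 - 3*j^2 - 4*j + 12) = (j - 2)*(j + 1)*(j^2 - j - 6) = (j - 2)*(j + 1)*(j + 2)*(j - 3)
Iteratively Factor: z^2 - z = (z - 1)*(z)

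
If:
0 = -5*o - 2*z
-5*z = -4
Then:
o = -8/25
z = 4/5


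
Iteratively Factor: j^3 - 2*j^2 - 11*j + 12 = (j - 1)*(j^2 - j - 12) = (j - 4)*(j - 1)*(j + 3)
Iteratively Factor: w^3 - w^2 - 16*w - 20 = (w + 2)*(w^2 - 3*w - 10) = (w - 5)*(w + 2)*(w + 2)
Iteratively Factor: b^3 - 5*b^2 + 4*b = (b)*(b^2 - 5*b + 4) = b*(b - 1)*(b - 4)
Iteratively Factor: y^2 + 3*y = (y)*(y + 3)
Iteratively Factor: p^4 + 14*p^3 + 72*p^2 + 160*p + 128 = (p + 4)*(p^3 + 10*p^2 + 32*p + 32) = (p + 4)^2*(p^2 + 6*p + 8) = (p + 4)^3*(p + 2)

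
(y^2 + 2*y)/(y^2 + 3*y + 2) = y/(y + 1)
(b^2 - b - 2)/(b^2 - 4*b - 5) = (b - 2)/(b - 5)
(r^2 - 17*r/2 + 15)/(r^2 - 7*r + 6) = (r - 5/2)/(r - 1)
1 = 1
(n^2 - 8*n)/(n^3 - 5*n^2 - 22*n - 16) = n/(n^2 + 3*n + 2)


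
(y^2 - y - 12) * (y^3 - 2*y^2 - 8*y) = y^5 - 3*y^4 - 18*y^3 + 32*y^2 + 96*y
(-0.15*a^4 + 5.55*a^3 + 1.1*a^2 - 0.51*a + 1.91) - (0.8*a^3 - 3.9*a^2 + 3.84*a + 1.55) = -0.15*a^4 + 4.75*a^3 + 5.0*a^2 - 4.35*a + 0.36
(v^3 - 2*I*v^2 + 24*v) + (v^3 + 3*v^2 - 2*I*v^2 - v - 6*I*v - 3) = 2*v^3 + 3*v^2 - 4*I*v^2 + 23*v - 6*I*v - 3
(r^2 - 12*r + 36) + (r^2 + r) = 2*r^2 - 11*r + 36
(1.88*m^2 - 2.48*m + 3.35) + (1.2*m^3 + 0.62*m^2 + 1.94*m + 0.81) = 1.2*m^3 + 2.5*m^2 - 0.54*m + 4.16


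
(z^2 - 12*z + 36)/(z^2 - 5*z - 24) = (-z^2 + 12*z - 36)/(-z^2 + 5*z + 24)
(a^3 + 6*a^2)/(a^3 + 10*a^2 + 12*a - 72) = a^2/(a^2 + 4*a - 12)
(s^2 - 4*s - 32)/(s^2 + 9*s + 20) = (s - 8)/(s + 5)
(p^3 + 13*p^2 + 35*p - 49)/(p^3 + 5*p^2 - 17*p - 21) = (p^2 + 6*p - 7)/(p^2 - 2*p - 3)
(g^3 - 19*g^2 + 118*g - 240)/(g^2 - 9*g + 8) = (g^2 - 11*g + 30)/(g - 1)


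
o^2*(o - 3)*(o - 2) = o^4 - 5*o^3 + 6*o^2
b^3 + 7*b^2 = b^2*(b + 7)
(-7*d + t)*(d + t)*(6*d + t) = -42*d^3 - 43*d^2*t + t^3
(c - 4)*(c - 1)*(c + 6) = c^3 + c^2 - 26*c + 24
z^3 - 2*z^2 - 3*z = z*(z - 3)*(z + 1)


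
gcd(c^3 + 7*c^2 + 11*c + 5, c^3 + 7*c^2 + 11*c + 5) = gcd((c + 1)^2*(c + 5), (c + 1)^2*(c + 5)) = c^3 + 7*c^2 + 11*c + 5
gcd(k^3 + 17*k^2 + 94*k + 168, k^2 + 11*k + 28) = k^2 + 11*k + 28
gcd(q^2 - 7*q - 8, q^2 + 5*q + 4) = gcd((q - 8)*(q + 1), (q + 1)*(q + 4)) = q + 1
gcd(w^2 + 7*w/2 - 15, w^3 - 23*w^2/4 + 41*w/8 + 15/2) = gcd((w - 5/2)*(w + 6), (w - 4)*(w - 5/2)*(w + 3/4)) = w - 5/2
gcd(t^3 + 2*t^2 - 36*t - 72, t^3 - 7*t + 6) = 1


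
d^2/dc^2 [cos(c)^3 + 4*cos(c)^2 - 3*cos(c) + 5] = 9*sin(c)^2*cos(c) + 16*sin(c)^2 - 8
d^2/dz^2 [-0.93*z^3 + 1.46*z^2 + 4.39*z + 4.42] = 2.92 - 5.58*z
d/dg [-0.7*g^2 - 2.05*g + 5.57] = -1.4*g - 2.05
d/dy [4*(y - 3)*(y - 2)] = 8*y - 20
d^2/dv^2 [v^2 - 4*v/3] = 2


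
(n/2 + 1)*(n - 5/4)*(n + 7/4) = n^3/2 + 5*n^2/4 - 19*n/32 - 35/16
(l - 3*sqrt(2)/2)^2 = l^2 - 3*sqrt(2)*l + 9/2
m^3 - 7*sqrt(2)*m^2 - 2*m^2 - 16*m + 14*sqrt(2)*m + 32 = (m - 2)*(m - 8*sqrt(2))*(m + sqrt(2))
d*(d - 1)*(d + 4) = d^3 + 3*d^2 - 4*d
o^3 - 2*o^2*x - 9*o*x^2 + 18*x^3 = (o - 3*x)*(o - 2*x)*(o + 3*x)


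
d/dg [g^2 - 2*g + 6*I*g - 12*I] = 2*g - 2 + 6*I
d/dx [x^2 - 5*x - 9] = 2*x - 5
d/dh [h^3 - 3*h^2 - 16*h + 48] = 3*h^2 - 6*h - 16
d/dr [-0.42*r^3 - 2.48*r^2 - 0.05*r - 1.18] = -1.26*r^2 - 4.96*r - 0.05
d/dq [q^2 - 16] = 2*q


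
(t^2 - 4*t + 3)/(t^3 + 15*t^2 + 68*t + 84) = (t^2 - 4*t + 3)/(t^3 + 15*t^2 + 68*t + 84)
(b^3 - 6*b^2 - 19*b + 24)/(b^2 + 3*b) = b - 9 + 8/b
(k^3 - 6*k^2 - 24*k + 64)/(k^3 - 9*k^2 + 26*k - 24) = (k^2 - 4*k - 32)/(k^2 - 7*k + 12)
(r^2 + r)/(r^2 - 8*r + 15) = r*(r + 1)/(r^2 - 8*r + 15)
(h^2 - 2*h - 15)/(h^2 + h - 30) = (h + 3)/(h + 6)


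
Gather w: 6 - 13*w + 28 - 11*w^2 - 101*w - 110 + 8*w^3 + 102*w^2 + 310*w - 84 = 8*w^3 + 91*w^2 + 196*w - 160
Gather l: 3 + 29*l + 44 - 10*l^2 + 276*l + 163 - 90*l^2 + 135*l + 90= -100*l^2 + 440*l + 300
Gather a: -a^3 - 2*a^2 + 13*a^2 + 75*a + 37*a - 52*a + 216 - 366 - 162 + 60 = -a^3 + 11*a^2 + 60*a - 252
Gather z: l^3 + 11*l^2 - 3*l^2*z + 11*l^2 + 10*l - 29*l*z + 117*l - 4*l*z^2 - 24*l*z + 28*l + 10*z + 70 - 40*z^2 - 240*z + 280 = l^3 + 22*l^2 + 155*l + z^2*(-4*l - 40) + z*(-3*l^2 - 53*l - 230) + 350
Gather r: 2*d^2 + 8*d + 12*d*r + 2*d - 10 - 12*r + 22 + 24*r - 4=2*d^2 + 10*d + r*(12*d + 12) + 8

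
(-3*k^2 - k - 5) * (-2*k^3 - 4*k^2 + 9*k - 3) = 6*k^5 + 14*k^4 - 13*k^3 + 20*k^2 - 42*k + 15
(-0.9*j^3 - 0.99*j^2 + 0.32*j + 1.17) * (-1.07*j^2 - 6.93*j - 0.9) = 0.963*j^5 + 7.2963*j^4 + 7.3283*j^3 - 2.5785*j^2 - 8.3961*j - 1.053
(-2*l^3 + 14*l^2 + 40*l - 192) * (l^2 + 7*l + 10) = -2*l^5 + 118*l^3 + 228*l^2 - 944*l - 1920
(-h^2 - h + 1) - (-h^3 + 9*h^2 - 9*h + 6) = h^3 - 10*h^2 + 8*h - 5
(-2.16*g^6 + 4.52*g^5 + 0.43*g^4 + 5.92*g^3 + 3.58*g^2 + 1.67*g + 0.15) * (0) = 0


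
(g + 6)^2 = g^2 + 12*g + 36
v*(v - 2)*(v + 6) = v^3 + 4*v^2 - 12*v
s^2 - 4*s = s*(s - 4)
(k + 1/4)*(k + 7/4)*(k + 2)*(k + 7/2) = k^4 + 15*k^3/2 + 295*k^2/16 + 525*k/32 + 49/16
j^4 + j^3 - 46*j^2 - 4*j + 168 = (j - 6)*(j - 2)*(j + 2)*(j + 7)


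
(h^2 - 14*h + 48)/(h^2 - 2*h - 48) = (h - 6)/(h + 6)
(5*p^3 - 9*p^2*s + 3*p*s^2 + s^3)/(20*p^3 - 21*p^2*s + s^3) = (p - s)/(4*p - s)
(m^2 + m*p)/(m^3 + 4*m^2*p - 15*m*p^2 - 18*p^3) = m/(m^2 + 3*m*p - 18*p^2)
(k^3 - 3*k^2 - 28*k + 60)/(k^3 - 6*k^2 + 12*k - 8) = (k^2 - k - 30)/(k^2 - 4*k + 4)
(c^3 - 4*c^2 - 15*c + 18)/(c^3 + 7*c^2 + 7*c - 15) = (c - 6)/(c + 5)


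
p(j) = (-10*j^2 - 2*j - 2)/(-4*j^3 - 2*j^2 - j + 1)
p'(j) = (-20*j - 2)/(-4*j^3 - 2*j^2 - j + 1) + (-10*j^2 - 2*j - 2)*(12*j^2 + 4*j + 1)/(-4*j^3 - 2*j^2 - j + 1)^2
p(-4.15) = -0.65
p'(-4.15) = -0.17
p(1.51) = 1.48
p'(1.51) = -0.99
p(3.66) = 0.64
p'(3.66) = -0.16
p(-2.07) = -1.36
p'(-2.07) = -0.69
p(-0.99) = -2.51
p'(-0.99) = -1.10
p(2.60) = 0.88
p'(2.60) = -0.32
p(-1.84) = -1.53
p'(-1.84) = -0.85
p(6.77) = 0.35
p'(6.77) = -0.05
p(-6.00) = -0.44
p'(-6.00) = -0.08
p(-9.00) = -0.29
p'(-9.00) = -0.03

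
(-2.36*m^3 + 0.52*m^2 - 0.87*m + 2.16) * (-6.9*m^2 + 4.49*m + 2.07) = 16.284*m^5 - 14.1844*m^4 + 3.4526*m^3 - 17.7339*m^2 + 7.8975*m + 4.4712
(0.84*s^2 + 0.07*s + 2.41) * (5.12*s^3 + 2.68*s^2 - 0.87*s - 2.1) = 4.3008*s^5 + 2.6096*s^4 + 11.796*s^3 + 4.6339*s^2 - 2.2437*s - 5.061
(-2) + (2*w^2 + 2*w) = 2*w^2 + 2*w - 2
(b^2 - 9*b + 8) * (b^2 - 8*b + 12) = b^4 - 17*b^3 + 92*b^2 - 172*b + 96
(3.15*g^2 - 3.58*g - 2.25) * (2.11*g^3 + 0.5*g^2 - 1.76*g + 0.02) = 6.6465*g^5 - 5.9788*g^4 - 12.0815*g^3 + 5.2388*g^2 + 3.8884*g - 0.045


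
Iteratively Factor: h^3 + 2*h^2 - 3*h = (h + 3)*(h^2 - h) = (h - 1)*(h + 3)*(h)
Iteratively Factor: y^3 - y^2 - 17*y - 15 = (y - 5)*(y^2 + 4*y + 3) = (y - 5)*(y + 3)*(y + 1)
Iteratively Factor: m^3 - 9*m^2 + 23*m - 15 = (m - 5)*(m^2 - 4*m + 3) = (m - 5)*(m - 1)*(m - 3)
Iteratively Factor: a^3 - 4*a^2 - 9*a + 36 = (a + 3)*(a^2 - 7*a + 12) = (a - 3)*(a + 3)*(a - 4)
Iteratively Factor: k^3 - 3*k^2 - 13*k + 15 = (k + 3)*(k^2 - 6*k + 5) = (k - 5)*(k + 3)*(k - 1)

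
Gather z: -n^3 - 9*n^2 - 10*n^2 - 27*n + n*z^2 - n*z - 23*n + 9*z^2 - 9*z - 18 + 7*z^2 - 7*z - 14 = -n^3 - 19*n^2 - 50*n + z^2*(n + 16) + z*(-n - 16) - 32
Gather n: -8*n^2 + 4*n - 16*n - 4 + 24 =-8*n^2 - 12*n + 20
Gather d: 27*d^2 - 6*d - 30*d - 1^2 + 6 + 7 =27*d^2 - 36*d + 12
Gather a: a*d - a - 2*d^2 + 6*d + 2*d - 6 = a*(d - 1) - 2*d^2 + 8*d - 6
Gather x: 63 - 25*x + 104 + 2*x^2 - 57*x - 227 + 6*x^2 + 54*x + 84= 8*x^2 - 28*x + 24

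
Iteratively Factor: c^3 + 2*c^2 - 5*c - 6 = (c + 3)*(c^2 - c - 2) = (c - 2)*(c + 3)*(c + 1)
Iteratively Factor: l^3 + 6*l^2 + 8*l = (l)*(l^2 + 6*l + 8) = l*(l + 4)*(l + 2)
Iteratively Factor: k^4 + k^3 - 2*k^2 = (k + 2)*(k^3 - k^2) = (k - 1)*(k + 2)*(k^2) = k*(k - 1)*(k + 2)*(k)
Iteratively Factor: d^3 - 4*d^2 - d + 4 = (d - 4)*(d^2 - 1) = (d - 4)*(d - 1)*(d + 1)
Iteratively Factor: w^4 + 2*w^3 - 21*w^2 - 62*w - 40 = (w + 2)*(w^3 - 21*w - 20) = (w + 1)*(w + 2)*(w^2 - w - 20) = (w + 1)*(w + 2)*(w + 4)*(w - 5)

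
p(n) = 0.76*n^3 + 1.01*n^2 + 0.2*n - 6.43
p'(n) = 2.28*n^2 + 2.02*n + 0.2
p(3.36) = 34.47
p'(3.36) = 32.73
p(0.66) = -5.64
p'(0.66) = 2.53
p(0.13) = -6.39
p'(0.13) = 0.50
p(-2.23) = -10.28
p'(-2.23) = 7.03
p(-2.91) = -17.19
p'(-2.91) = 13.63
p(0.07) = -6.41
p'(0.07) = 0.35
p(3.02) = 24.32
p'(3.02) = 27.09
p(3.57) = 41.74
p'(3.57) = 36.47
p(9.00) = 631.22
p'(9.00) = 203.06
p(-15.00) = -2347.18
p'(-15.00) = 482.90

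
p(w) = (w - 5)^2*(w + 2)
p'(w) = (w - 5)^2 + (w + 2)*(2*w - 10) = (w - 5)*(3*w - 1)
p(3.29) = 15.47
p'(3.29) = -15.17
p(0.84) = 49.15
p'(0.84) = -6.32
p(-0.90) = 38.29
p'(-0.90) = 21.83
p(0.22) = 50.72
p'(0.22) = 1.63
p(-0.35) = 47.23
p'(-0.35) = 10.97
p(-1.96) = 1.94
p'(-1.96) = 47.88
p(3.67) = 10.03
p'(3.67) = -13.31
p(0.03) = 50.14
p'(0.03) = 4.52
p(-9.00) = -1372.00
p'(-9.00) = 392.00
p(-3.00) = -64.00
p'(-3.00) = 80.00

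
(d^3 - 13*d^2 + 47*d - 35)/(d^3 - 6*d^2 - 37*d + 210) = (d - 1)/(d + 6)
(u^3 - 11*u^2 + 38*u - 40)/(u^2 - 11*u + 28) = (u^2 - 7*u + 10)/(u - 7)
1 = 1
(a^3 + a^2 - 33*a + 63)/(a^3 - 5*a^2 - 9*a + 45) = (a^2 + 4*a - 21)/(a^2 - 2*a - 15)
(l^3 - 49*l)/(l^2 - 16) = l*(l^2 - 49)/(l^2 - 16)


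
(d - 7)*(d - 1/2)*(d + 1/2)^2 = d^4 - 13*d^3/2 - 15*d^2/4 + 13*d/8 + 7/8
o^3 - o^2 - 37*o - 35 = (o - 7)*(o + 1)*(o + 5)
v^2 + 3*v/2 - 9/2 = (v - 3/2)*(v + 3)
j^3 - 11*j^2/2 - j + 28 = (j - 4)*(j - 7/2)*(j + 2)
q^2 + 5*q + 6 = (q + 2)*(q + 3)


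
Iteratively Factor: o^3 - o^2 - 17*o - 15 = (o - 5)*(o^2 + 4*o + 3) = (o - 5)*(o + 1)*(o + 3)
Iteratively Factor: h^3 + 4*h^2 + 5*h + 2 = (h + 1)*(h^2 + 3*h + 2) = (h + 1)^2*(h + 2)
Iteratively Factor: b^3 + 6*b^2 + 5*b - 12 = (b + 3)*(b^2 + 3*b - 4) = (b - 1)*(b + 3)*(b + 4)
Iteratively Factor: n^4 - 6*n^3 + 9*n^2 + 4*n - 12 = (n + 1)*(n^3 - 7*n^2 + 16*n - 12) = (n - 2)*(n + 1)*(n^2 - 5*n + 6) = (n - 2)^2*(n + 1)*(n - 3)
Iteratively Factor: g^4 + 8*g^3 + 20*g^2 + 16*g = (g)*(g^3 + 8*g^2 + 20*g + 16) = g*(g + 4)*(g^2 + 4*g + 4) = g*(g + 2)*(g + 4)*(g + 2)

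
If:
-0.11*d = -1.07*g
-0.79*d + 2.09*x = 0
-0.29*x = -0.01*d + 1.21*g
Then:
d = 0.00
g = 0.00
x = 0.00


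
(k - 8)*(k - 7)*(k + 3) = k^3 - 12*k^2 + 11*k + 168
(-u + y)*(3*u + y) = -3*u^2 + 2*u*y + y^2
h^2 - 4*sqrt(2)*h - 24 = (h - 6*sqrt(2))*(h + 2*sqrt(2))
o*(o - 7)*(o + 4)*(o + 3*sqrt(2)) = o^4 - 3*o^3 + 3*sqrt(2)*o^3 - 28*o^2 - 9*sqrt(2)*o^2 - 84*sqrt(2)*o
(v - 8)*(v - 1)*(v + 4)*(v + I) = v^4 - 5*v^3 + I*v^3 - 28*v^2 - 5*I*v^2 + 32*v - 28*I*v + 32*I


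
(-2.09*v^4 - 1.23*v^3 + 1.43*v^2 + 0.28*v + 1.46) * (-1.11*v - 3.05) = 2.3199*v^5 + 7.7398*v^4 + 2.1642*v^3 - 4.6723*v^2 - 2.4746*v - 4.453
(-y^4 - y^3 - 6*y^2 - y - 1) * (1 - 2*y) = 2*y^5 + y^4 + 11*y^3 - 4*y^2 + y - 1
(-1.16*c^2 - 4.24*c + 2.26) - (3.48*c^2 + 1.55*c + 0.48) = -4.64*c^2 - 5.79*c + 1.78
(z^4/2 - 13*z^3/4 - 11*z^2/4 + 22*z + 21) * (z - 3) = z^5/2 - 19*z^4/4 + 7*z^3 + 121*z^2/4 - 45*z - 63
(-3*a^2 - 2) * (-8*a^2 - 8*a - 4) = 24*a^4 + 24*a^3 + 28*a^2 + 16*a + 8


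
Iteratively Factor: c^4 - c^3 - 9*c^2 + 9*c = (c)*(c^3 - c^2 - 9*c + 9) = c*(c - 3)*(c^2 + 2*c - 3) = c*(c - 3)*(c - 1)*(c + 3)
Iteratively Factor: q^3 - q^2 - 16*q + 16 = (q + 4)*(q^2 - 5*q + 4) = (q - 4)*(q + 4)*(q - 1)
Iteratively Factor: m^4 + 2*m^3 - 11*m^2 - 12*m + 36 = (m + 3)*(m^3 - m^2 - 8*m + 12) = (m - 2)*(m + 3)*(m^2 + m - 6) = (m - 2)*(m + 3)^2*(m - 2)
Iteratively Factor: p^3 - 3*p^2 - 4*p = (p + 1)*(p^2 - 4*p) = (p - 4)*(p + 1)*(p)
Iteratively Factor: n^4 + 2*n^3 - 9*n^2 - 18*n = (n + 3)*(n^3 - n^2 - 6*n) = (n + 2)*(n + 3)*(n^2 - 3*n) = (n - 3)*(n + 2)*(n + 3)*(n)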